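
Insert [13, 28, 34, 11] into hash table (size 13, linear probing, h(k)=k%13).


Insertions: 13->slot 0; 28->slot 2; 34->slot 8; 11->slot 11
Table: [13, None, 28, None, None, None, None, None, 34, None, None, 11, None]


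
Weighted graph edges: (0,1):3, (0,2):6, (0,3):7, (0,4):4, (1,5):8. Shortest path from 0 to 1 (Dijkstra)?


Dijkstra from 0:
Distances: {0: 0, 1: 3, 2: 6, 3: 7, 4: 4, 5: 11}
Shortest distance to 1 = 3, path = [0, 1]


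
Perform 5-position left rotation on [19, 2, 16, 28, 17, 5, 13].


Left rotate by 5: [5, 13, 19, 2, 16, 28, 17]


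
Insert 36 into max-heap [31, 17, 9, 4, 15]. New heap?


Append 36: [31, 17, 9, 4, 15, 36]
Bubble up: swap idx 5(36) with idx 2(9); swap idx 2(36) with idx 0(31)
Result: [36, 17, 31, 4, 15, 9]


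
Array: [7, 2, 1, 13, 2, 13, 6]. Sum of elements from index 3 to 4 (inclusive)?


Prefix sums: [0, 7, 9, 10, 23, 25, 38, 44]
Sum[3..4] = prefix[5] - prefix[3] = 25 - 10 = 15


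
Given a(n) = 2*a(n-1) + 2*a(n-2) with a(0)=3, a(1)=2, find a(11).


Build bottom-up:
...a(9)=10272, a(10)=28064, a(11)=2*28064+2*10272=76672


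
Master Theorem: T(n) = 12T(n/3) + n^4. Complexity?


a=12, b=3, c=4. log_3(12)=2.262 < c=4. Case 3: O(n^c) = O(n^4)
Complexity: O(n^4)


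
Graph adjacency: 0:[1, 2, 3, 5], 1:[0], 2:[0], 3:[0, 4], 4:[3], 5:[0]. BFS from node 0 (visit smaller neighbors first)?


BFS queue: start with [0]
Visit order: [0, 1, 2, 3, 5, 4]


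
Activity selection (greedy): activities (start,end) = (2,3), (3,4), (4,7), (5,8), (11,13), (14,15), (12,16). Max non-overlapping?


Greedy: pick earliest-ending, then skip overlaps.
Selected (5 activities): [(2, 3), (3, 4), (4, 7), (11, 13), (14, 15)]


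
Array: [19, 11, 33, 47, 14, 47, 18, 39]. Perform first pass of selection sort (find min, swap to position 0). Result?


After one pass: [11, 19, 33, 47, 14, 47, 18, 39]


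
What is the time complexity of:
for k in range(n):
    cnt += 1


Per nesting level: O(n) = O(n)
Complexity: O(n)


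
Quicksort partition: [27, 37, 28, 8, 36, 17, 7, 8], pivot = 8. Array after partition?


Elements <= 8 go left of pivot.
Result: [8, 7, 8, 27, 36, 17, 37, 28], pivot at index 2


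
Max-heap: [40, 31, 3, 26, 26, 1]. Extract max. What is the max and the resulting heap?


Max = 40
Replace root with last, heapify down
Resulting heap: [31, 26, 3, 1, 26]


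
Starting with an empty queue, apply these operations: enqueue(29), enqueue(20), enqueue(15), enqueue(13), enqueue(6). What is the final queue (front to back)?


enqueue(29) -> [29]
enqueue(20) -> [29, 20]
enqueue(15) -> [29, 20, 15]
enqueue(13) -> [29, 20, 15, 13]
enqueue(6) -> [29, 20, 15, 13, 6]
Final queue (front to back): [29, 20, 15, 13, 6]


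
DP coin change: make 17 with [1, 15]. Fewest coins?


dp[0]=0; dp[i]=1+min(dp[i-c] for c in coins)
...dp[12]=12, dp[13]=13, dp[14]=14, dp[15]=1, dp[16]=2, dp[17]=3
Minimum coins for 17 = 3


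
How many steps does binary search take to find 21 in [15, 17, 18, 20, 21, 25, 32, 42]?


Search for 21:
[0,7] mid=3 arr[3]=20
[4,7] mid=5 arr[5]=25
[4,4] mid=4 arr[4]=21
Total: 3 comparisons


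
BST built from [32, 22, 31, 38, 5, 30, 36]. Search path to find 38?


BST root = 32
Search for 38: compare at each node
Path: [32, 38]


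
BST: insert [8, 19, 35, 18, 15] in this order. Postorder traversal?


Root = 8; build tree by BST insertion.
Postorder traversal: [15, 18, 35, 19, 8]


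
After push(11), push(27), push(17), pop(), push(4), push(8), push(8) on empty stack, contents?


push(11) -> [11]
push(27) -> [11, 27]
push(17) -> [11, 27, 17]
pop() returns 17 -> [11, 27]
push(4) -> [11, 27, 4]
push(8) -> [11, 27, 4, 8]
push(8) -> [11, 27, 4, 8, 8]
Final stack (bottom to top): [11, 27, 4, 8, 8]


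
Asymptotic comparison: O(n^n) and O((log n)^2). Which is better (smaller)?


polylogarithmic grows slower than n^n
O((log n)^2) is asymptotically smaller; O(n^n) grows faster


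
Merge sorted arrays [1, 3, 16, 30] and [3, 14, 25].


Compare heads, take smaller each step.
Merged: [1, 3, 3, 14, 16, 25, 30]


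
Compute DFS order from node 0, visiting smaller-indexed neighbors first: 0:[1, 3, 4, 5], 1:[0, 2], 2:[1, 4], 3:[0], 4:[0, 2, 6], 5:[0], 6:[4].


DFS stack-based: start with [0]
Visit order: [0, 1, 2, 4, 6, 3, 5]


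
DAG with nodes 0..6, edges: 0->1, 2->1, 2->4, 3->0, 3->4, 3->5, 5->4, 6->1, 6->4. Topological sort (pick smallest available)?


Kahn's algorithm, process smallest node first
Order: [2, 3, 0, 5, 6, 1, 4]


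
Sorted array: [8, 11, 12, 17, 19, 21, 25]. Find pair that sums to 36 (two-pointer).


Two pointers: lo=0, hi=6
Found pair: (11, 25) summing to 36


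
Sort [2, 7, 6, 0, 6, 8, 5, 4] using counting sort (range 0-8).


Count array: [1, 0, 1, 0, 1, 1, 2, 1, 1]
Reconstruct: [0, 2, 4, 5, 6, 6, 7, 8]


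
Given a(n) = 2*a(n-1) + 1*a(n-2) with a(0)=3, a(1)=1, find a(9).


Build bottom-up:
...a(7)=379, a(8)=915, a(9)=2*915+1*379=2209


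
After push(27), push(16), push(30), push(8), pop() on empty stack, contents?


push(27) -> [27]
push(16) -> [27, 16]
push(30) -> [27, 16, 30]
push(8) -> [27, 16, 30, 8]
pop() returns 8 -> [27, 16, 30]
Final stack (bottom to top): [27, 16, 30]


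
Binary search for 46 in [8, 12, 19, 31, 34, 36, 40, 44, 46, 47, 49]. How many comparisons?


Search for 46:
[0,10] mid=5 arr[5]=36
[6,10] mid=8 arr[8]=46
Total: 2 comparisons


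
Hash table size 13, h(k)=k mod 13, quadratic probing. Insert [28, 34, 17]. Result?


Insertions: 28->slot 2; 34->slot 8; 17->slot 4
Table: [None, None, 28, None, 17, None, None, None, 34, None, None, None, None]


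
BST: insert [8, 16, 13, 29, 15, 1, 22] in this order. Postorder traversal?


Root = 8; build tree by BST insertion.
Postorder traversal: [1, 15, 13, 22, 29, 16, 8]


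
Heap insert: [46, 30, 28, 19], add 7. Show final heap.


Append 7: [46, 30, 28, 19, 7]
Bubble up: no swaps needed
Result: [46, 30, 28, 19, 7]


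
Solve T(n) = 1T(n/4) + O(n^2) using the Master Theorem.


a=1, b=4, c=2. log_4(1)=0 < c=2. Case 3: O(n^c) = O(n^2)
Complexity: O(n^2)


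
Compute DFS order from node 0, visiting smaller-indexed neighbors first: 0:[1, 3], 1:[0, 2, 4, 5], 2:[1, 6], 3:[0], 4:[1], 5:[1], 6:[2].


DFS stack-based: start with [0]
Visit order: [0, 1, 2, 6, 4, 5, 3]


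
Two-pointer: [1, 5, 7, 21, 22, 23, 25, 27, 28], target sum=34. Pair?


Two pointers: lo=0, hi=8
Found pair: (7, 27) summing to 34


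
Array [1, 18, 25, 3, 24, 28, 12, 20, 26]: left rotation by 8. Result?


Left rotate by 8: [26, 1, 18, 25, 3, 24, 28, 12, 20]


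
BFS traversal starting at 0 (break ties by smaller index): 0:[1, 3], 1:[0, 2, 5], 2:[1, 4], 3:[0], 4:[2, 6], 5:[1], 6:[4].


BFS queue: start with [0]
Visit order: [0, 1, 3, 2, 5, 4, 6]


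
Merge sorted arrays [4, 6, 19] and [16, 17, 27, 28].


Compare heads, take smaller each step.
Merged: [4, 6, 16, 17, 19, 27, 28]


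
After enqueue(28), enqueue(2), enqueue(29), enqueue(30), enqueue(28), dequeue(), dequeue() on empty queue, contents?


enqueue(28) -> [28]
enqueue(2) -> [28, 2]
enqueue(29) -> [28, 2, 29]
enqueue(30) -> [28, 2, 29, 30]
enqueue(28) -> [28, 2, 29, 30, 28]
dequeue() returns 28 -> [2, 29, 30, 28]
dequeue() returns 2 -> [29, 30, 28]
Final queue (front to back): [29, 30, 28]


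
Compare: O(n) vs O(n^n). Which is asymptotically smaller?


linear grows slower than n^n
O(n) is asymptotically smaller; O(n^n) grows faster


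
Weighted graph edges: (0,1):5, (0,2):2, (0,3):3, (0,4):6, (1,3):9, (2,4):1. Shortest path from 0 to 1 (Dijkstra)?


Dijkstra from 0:
Distances: {0: 0, 1: 5, 2: 2, 3: 3, 4: 3}
Shortest distance to 1 = 5, path = [0, 1]


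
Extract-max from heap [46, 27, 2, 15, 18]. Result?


Max = 46
Replace root with last, heapify down
Resulting heap: [27, 18, 2, 15]


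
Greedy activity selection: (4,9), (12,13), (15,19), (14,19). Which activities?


Greedy: pick earliest-ending, then skip overlaps.
Selected (3 activities): [(4, 9), (12, 13), (15, 19)]


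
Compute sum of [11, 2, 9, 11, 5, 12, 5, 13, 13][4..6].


Prefix sums: [0, 11, 13, 22, 33, 38, 50, 55, 68, 81]
Sum[4..6] = prefix[7] - prefix[4] = 55 - 33 = 22


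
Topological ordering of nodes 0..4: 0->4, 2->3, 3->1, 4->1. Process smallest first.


Kahn's algorithm, process smallest node first
Order: [0, 2, 3, 4, 1]


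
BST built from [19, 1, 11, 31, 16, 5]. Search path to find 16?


BST root = 19
Search for 16: compare at each node
Path: [19, 1, 11, 16]


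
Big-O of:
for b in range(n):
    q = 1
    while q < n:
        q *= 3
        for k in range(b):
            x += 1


Per nesting level: O(n) * O(log n) * O(n) [triangular over b] = O(n^2 log n)
Complexity: O(n^2 log n)


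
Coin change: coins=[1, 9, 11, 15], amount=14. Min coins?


dp[0]=0; dp[i]=1+min(dp[i-c] for c in coins)
...dp[9]=1, dp[10]=2, dp[11]=1, dp[12]=2, dp[13]=3, dp[14]=4
Minimum coins for 14 = 4


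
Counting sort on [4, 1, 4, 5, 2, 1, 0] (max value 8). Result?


Count array: [1, 2, 1, 0, 2, 1, 0, 0, 0]
Reconstruct: [0, 1, 1, 2, 4, 4, 5]


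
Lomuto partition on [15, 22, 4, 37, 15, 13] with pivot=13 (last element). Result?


Elements <= 13 go left of pivot.
Result: [4, 13, 15, 37, 15, 22], pivot at index 1


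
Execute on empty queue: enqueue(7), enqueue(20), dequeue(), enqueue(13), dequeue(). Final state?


enqueue(7) -> [7]
enqueue(20) -> [7, 20]
dequeue() returns 7 -> [20]
enqueue(13) -> [20, 13]
dequeue() returns 20 -> [13]
Final queue (front to back): [13]


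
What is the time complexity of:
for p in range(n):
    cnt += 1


Per nesting level: O(n) = O(n)
Complexity: O(n)


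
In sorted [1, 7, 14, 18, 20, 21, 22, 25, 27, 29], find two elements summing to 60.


Two pointers: lo=0, hi=9
No pair sums to 60


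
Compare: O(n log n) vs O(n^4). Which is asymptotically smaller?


linearithmic grows slower than quartic
O(n log n) is asymptotically smaller; O(n^4) grows faster


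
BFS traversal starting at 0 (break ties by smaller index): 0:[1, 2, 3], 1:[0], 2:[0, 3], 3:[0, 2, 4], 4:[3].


BFS queue: start with [0]
Visit order: [0, 1, 2, 3, 4]


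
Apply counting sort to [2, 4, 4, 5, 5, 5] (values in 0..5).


Count array: [0, 0, 1, 0, 2, 3]
Reconstruct: [2, 4, 4, 5, 5, 5]


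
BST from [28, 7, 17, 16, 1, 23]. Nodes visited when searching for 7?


BST root = 28
Search for 7: compare at each node
Path: [28, 7]


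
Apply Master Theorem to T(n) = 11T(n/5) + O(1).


a=11, b=5, c=0. log_5(11)=1.490 > c=0. Case 1: O(n^log_b(a)) = O(n^1.490)
Complexity: O(n^1.490)


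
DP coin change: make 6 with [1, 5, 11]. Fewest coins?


dp[0]=0; dp[i]=1+min(dp[i-c] for c in coins)
...dp[1]=1, dp[2]=2, dp[3]=3, dp[4]=4, dp[5]=1, dp[6]=2
Minimum coins for 6 = 2


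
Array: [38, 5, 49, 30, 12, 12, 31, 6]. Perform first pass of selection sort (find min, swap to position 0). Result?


After one pass: [5, 38, 49, 30, 12, 12, 31, 6]


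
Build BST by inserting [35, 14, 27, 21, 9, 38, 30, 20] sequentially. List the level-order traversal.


Root = 35; build tree by BST insertion.
Level-Order traversal: [35, 14, 38, 9, 27, 21, 30, 20]


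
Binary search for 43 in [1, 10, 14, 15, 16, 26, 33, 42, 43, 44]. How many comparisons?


Search for 43:
[0,9] mid=4 arr[4]=16
[5,9] mid=7 arr[7]=42
[8,9] mid=8 arr[8]=43
Total: 3 comparisons


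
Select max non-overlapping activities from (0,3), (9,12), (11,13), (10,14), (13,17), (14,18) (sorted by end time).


Greedy: pick earliest-ending, then skip overlaps.
Selected (3 activities): [(0, 3), (9, 12), (13, 17)]


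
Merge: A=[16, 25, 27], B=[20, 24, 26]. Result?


Compare heads, take smaller each step.
Merged: [16, 20, 24, 25, 26, 27]


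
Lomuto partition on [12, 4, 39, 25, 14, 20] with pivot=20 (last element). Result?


Elements <= 20 go left of pivot.
Result: [12, 4, 14, 20, 39, 25], pivot at index 3


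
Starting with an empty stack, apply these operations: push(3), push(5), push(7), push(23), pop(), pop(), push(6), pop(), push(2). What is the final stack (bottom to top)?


push(3) -> [3]
push(5) -> [3, 5]
push(7) -> [3, 5, 7]
push(23) -> [3, 5, 7, 23]
pop() returns 23 -> [3, 5, 7]
pop() returns 7 -> [3, 5]
push(6) -> [3, 5, 6]
pop() returns 6 -> [3, 5]
push(2) -> [3, 5, 2]
Final stack (bottom to top): [3, 5, 2]


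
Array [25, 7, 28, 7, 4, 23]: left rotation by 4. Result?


Left rotate by 4: [4, 23, 25, 7, 28, 7]


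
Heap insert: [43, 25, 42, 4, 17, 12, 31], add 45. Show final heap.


Append 45: [43, 25, 42, 4, 17, 12, 31, 45]
Bubble up: swap idx 7(45) with idx 3(4); swap idx 3(45) with idx 1(25); swap idx 1(45) with idx 0(43)
Result: [45, 43, 42, 25, 17, 12, 31, 4]


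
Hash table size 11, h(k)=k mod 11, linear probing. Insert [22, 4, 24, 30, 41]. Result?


Insertions: 22->slot 0; 4->slot 4; 24->slot 2; 30->slot 8; 41->slot 9
Table: [22, None, 24, None, 4, None, None, None, 30, 41, None]


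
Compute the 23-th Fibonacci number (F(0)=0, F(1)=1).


F(n)=F(n-1)+F(n-2)
...F(21)=10946, F(22)=17711, F(23)=28657


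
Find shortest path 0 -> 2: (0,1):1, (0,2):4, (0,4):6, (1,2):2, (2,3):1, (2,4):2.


Dijkstra from 0:
Distances: {0: 0, 1: 1, 2: 3, 3: 4, 4: 5}
Shortest distance to 2 = 3, path = [0, 1, 2]


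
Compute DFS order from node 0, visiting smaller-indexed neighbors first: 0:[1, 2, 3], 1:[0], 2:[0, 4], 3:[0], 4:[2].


DFS stack-based: start with [0]
Visit order: [0, 1, 2, 4, 3]


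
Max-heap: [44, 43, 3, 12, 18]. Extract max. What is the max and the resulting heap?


Max = 44
Replace root with last, heapify down
Resulting heap: [43, 18, 3, 12]


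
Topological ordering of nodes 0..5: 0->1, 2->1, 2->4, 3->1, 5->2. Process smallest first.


Kahn's algorithm, process smallest node first
Order: [0, 3, 5, 2, 1, 4]


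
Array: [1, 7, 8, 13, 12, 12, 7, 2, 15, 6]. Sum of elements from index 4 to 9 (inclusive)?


Prefix sums: [0, 1, 8, 16, 29, 41, 53, 60, 62, 77, 83]
Sum[4..9] = prefix[10] - prefix[4] = 83 - 29 = 54


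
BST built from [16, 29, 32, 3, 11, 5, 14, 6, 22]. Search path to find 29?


BST root = 16
Search for 29: compare at each node
Path: [16, 29]


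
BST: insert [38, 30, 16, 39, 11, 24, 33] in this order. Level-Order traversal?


Root = 38; build tree by BST insertion.
Level-Order traversal: [38, 30, 39, 16, 33, 11, 24]


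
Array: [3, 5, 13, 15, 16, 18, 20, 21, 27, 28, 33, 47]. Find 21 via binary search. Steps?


Search for 21:
[0,11] mid=5 arr[5]=18
[6,11] mid=8 arr[8]=27
[6,7] mid=6 arr[6]=20
[7,7] mid=7 arr[7]=21
Total: 4 comparisons


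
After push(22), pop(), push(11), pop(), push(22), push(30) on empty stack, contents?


push(22) -> [22]
pop() returns 22 -> []
push(11) -> [11]
pop() returns 11 -> []
push(22) -> [22]
push(30) -> [22, 30]
Final stack (bottom to top): [22, 30]


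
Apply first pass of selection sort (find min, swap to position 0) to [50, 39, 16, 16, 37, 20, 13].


After one pass: [13, 39, 16, 16, 37, 20, 50]


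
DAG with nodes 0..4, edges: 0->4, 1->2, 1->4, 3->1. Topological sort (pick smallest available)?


Kahn's algorithm, process smallest node first
Order: [0, 3, 1, 2, 4]


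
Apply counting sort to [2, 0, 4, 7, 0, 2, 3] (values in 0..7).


Count array: [2, 0, 2, 1, 1, 0, 0, 1]
Reconstruct: [0, 0, 2, 2, 3, 4, 7]


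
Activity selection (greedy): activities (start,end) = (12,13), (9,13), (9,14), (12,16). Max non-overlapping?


Greedy: pick earliest-ending, then skip overlaps.
Selected (1 activities): [(12, 13)]


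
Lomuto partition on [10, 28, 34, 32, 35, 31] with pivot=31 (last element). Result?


Elements <= 31 go left of pivot.
Result: [10, 28, 31, 32, 35, 34], pivot at index 2


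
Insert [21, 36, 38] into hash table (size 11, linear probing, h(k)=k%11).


Insertions: 21->slot 10; 36->slot 3; 38->slot 5
Table: [None, None, None, 36, None, 38, None, None, None, None, 21]


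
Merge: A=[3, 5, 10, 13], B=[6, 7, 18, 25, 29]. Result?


Compare heads, take smaller each step.
Merged: [3, 5, 6, 7, 10, 13, 18, 25, 29]


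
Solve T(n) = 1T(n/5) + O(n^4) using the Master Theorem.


a=1, b=5, c=4. log_5(1)=0 < c=4. Case 3: O(n^c) = O(n^4)
Complexity: O(n^4)


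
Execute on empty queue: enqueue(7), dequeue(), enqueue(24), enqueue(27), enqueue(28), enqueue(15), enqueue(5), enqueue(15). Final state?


enqueue(7) -> [7]
dequeue() returns 7 -> []
enqueue(24) -> [24]
enqueue(27) -> [24, 27]
enqueue(28) -> [24, 27, 28]
enqueue(15) -> [24, 27, 28, 15]
enqueue(5) -> [24, 27, 28, 15, 5]
enqueue(15) -> [24, 27, 28, 15, 5, 15]
Final queue (front to back): [24, 27, 28, 15, 5, 15]


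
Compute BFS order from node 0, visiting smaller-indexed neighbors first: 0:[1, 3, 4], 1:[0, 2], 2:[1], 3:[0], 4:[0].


BFS queue: start with [0]
Visit order: [0, 1, 3, 4, 2]


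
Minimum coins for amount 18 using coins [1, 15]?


dp[0]=0; dp[i]=1+min(dp[i-c] for c in coins)
...dp[13]=13, dp[14]=14, dp[15]=1, dp[16]=2, dp[17]=3, dp[18]=4
Minimum coins for 18 = 4


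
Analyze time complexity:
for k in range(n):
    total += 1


Per nesting level: O(n) = O(n)
Complexity: O(n)


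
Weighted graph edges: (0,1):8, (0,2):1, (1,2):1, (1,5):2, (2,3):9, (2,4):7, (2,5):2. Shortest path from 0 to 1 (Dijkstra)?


Dijkstra from 0:
Distances: {0: 0, 1: 2, 2: 1, 3: 10, 4: 8, 5: 3}
Shortest distance to 1 = 2, path = [0, 2, 1]


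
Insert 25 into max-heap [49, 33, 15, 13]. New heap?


Append 25: [49, 33, 15, 13, 25]
Bubble up: no swaps needed
Result: [49, 33, 15, 13, 25]


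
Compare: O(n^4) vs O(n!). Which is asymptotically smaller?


quartic grows slower than factorial
O(n^4) is asymptotically smaller; O(n!) grows faster


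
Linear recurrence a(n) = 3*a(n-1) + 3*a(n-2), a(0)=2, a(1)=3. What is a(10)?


Build bottom-up:
...a(8)=42687, a(9)=161838, a(10)=3*161838+3*42687=613575


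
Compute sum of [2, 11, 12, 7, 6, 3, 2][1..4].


Prefix sums: [0, 2, 13, 25, 32, 38, 41, 43]
Sum[1..4] = prefix[5] - prefix[1] = 38 - 2 = 36


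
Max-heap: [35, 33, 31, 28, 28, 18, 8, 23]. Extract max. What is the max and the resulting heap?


Max = 35
Replace root with last, heapify down
Resulting heap: [33, 28, 31, 23, 28, 18, 8]


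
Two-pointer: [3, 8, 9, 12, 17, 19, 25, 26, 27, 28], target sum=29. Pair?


Two pointers: lo=0, hi=9
Found pair: (3, 26) summing to 29


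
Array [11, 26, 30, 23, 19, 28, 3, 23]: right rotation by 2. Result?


Right rotate by 2: [3, 23, 11, 26, 30, 23, 19, 28]


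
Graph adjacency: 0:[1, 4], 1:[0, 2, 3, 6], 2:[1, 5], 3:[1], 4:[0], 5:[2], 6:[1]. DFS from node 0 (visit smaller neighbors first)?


DFS stack-based: start with [0]
Visit order: [0, 1, 2, 5, 3, 6, 4]


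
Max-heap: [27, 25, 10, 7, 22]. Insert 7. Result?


Append 7: [27, 25, 10, 7, 22, 7]
Bubble up: no swaps needed
Result: [27, 25, 10, 7, 22, 7]


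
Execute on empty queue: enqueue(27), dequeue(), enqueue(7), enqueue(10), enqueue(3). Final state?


enqueue(27) -> [27]
dequeue() returns 27 -> []
enqueue(7) -> [7]
enqueue(10) -> [7, 10]
enqueue(3) -> [7, 10, 3]
Final queue (front to back): [7, 10, 3]


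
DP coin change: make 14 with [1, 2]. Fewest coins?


dp[0]=0; dp[i]=1+min(dp[i-c] for c in coins)
...dp[9]=5, dp[10]=5, dp[11]=6, dp[12]=6, dp[13]=7, dp[14]=7
Minimum coins for 14 = 7


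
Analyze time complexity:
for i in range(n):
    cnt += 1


Per nesting level: O(n) = O(n)
Complexity: O(n)


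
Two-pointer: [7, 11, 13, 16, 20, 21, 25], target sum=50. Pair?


Two pointers: lo=0, hi=6
No pair sums to 50


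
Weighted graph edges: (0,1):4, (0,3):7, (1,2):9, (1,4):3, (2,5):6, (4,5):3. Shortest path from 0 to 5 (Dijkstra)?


Dijkstra from 0:
Distances: {0: 0, 1: 4, 2: 13, 3: 7, 4: 7, 5: 10}
Shortest distance to 5 = 10, path = [0, 1, 4, 5]


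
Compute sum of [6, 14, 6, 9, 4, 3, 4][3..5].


Prefix sums: [0, 6, 20, 26, 35, 39, 42, 46]
Sum[3..5] = prefix[6] - prefix[3] = 42 - 26 = 16


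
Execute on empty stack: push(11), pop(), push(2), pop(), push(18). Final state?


push(11) -> [11]
pop() returns 11 -> []
push(2) -> [2]
pop() returns 2 -> []
push(18) -> [18]
Final stack (bottom to top): [18]


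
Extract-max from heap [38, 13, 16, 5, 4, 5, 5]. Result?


Max = 38
Replace root with last, heapify down
Resulting heap: [16, 13, 5, 5, 4, 5]


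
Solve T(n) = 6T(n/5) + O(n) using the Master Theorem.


a=6, b=5, c=1. log_5(6)=1.113 > c=1. Case 1: O(n^log_b(a)) = O(n^1.113)
Complexity: O(n^1.113)


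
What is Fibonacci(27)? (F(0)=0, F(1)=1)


F(n)=F(n-1)+F(n-2)
...F(25)=75025, F(26)=121393, F(27)=196418


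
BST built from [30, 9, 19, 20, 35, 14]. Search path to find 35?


BST root = 30
Search for 35: compare at each node
Path: [30, 35]


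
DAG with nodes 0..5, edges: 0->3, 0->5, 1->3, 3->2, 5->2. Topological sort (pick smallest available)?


Kahn's algorithm, process smallest node first
Order: [0, 1, 3, 4, 5, 2]


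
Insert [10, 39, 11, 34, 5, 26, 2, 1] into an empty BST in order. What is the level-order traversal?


Root = 10; build tree by BST insertion.
Level-Order traversal: [10, 5, 39, 2, 11, 1, 34, 26]


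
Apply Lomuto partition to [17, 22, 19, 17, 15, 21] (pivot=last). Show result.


Elements <= 21 go left of pivot.
Result: [17, 19, 17, 15, 21, 22], pivot at index 4


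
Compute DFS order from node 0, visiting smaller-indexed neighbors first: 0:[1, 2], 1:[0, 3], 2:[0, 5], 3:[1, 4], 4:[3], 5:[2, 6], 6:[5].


DFS stack-based: start with [0]
Visit order: [0, 1, 3, 4, 2, 5, 6]


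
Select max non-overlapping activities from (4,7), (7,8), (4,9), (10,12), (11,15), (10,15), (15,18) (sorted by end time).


Greedy: pick earliest-ending, then skip overlaps.
Selected (4 activities): [(4, 7), (7, 8), (10, 12), (15, 18)]


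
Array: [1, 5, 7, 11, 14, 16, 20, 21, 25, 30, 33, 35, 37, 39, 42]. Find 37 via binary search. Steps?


Search for 37:
[0,14] mid=7 arr[7]=21
[8,14] mid=11 arr[11]=35
[12,14] mid=13 arr[13]=39
[12,12] mid=12 arr[12]=37
Total: 4 comparisons


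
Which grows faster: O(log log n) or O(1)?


constant grows slower than double-logarithmic
O(1) is asymptotically smaller; O(log log n) grows faster


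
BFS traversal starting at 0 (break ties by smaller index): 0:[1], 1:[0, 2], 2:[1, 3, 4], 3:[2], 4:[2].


BFS queue: start with [0]
Visit order: [0, 1, 2, 3, 4]


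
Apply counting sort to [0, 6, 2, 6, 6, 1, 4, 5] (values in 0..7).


Count array: [1, 1, 1, 0, 1, 1, 3, 0]
Reconstruct: [0, 1, 2, 4, 5, 6, 6, 6]


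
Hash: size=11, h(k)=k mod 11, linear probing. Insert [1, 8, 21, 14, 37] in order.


Insertions: 1->slot 1; 8->slot 8; 21->slot 10; 14->slot 3; 37->slot 4
Table: [None, 1, None, 14, 37, None, None, None, 8, None, 21]


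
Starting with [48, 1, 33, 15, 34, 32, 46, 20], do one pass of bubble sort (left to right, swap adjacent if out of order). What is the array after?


After one pass: [1, 33, 15, 34, 32, 46, 20, 48]


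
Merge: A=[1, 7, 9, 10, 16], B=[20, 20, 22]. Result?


Compare heads, take smaller each step.
Merged: [1, 7, 9, 10, 16, 20, 20, 22]


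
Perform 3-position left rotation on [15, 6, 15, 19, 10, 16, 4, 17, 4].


Left rotate by 3: [19, 10, 16, 4, 17, 4, 15, 6, 15]


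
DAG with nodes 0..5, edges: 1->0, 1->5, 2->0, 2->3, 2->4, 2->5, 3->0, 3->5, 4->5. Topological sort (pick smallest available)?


Kahn's algorithm, process smallest node first
Order: [1, 2, 3, 0, 4, 5]


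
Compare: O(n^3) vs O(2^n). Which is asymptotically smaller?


cubic grows slower than exponential
O(n^3) is asymptotically smaller; O(2^n) grows faster


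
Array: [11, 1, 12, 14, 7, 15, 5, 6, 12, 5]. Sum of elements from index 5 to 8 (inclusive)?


Prefix sums: [0, 11, 12, 24, 38, 45, 60, 65, 71, 83, 88]
Sum[5..8] = prefix[9] - prefix[5] = 83 - 45 = 38


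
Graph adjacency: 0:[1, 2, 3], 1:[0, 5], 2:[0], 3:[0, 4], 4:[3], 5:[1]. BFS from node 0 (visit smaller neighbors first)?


BFS queue: start with [0]
Visit order: [0, 1, 2, 3, 5, 4]


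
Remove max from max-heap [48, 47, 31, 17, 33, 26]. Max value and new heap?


Max = 48
Replace root with last, heapify down
Resulting heap: [47, 33, 31, 17, 26]


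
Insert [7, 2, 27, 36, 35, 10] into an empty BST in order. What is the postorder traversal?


Root = 7; build tree by BST insertion.
Postorder traversal: [2, 10, 35, 36, 27, 7]


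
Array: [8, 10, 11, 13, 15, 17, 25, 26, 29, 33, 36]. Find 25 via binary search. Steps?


Search for 25:
[0,10] mid=5 arr[5]=17
[6,10] mid=8 arr[8]=29
[6,7] mid=6 arr[6]=25
Total: 3 comparisons


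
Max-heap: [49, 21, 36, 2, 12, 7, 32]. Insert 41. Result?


Append 41: [49, 21, 36, 2, 12, 7, 32, 41]
Bubble up: swap idx 7(41) with idx 3(2); swap idx 3(41) with idx 1(21)
Result: [49, 41, 36, 21, 12, 7, 32, 2]


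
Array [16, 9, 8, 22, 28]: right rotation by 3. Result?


Right rotate by 3: [8, 22, 28, 16, 9]


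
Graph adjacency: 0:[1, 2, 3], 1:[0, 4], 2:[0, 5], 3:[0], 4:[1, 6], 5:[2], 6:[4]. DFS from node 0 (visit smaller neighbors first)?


DFS stack-based: start with [0]
Visit order: [0, 1, 4, 6, 2, 5, 3]


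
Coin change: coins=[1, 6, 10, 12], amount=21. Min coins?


dp[0]=0; dp[i]=1+min(dp[i-c] for c in coins)
...dp[16]=2, dp[17]=3, dp[18]=2, dp[19]=3, dp[20]=2, dp[21]=3
Minimum coins for 21 = 3


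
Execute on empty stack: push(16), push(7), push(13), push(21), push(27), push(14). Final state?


push(16) -> [16]
push(7) -> [16, 7]
push(13) -> [16, 7, 13]
push(21) -> [16, 7, 13, 21]
push(27) -> [16, 7, 13, 21, 27]
push(14) -> [16, 7, 13, 21, 27, 14]
Final stack (bottom to top): [16, 7, 13, 21, 27, 14]


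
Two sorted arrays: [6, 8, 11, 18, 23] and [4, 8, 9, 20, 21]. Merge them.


Compare heads, take smaller each step.
Merged: [4, 6, 8, 8, 9, 11, 18, 20, 21, 23]


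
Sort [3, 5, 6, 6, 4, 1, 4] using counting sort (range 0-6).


Count array: [0, 1, 0, 1, 2, 1, 2]
Reconstruct: [1, 3, 4, 4, 5, 6, 6]


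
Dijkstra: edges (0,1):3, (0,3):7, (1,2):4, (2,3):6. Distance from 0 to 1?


Dijkstra from 0:
Distances: {0: 0, 1: 3, 2: 7, 3: 7}
Shortest distance to 1 = 3, path = [0, 1]


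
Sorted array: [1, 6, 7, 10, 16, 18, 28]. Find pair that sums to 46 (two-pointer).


Two pointers: lo=0, hi=6
Found pair: (18, 28) summing to 46


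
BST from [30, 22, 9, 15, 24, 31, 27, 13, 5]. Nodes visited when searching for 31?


BST root = 30
Search for 31: compare at each node
Path: [30, 31]


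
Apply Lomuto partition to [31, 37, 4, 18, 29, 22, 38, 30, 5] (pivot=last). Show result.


Elements <= 5 go left of pivot.
Result: [4, 5, 31, 18, 29, 22, 38, 30, 37], pivot at index 1


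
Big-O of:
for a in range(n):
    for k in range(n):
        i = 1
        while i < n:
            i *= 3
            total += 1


Per nesting level: O(n) * O(n) * O(log n) = O(n^2 log n)
Complexity: O(n^2 log n)


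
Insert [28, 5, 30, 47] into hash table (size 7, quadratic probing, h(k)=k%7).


Insertions: 28->slot 0; 5->slot 5; 30->slot 2; 47->slot 6
Table: [28, None, 30, None, None, 5, 47]


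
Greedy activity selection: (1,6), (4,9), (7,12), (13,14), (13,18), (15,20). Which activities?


Greedy: pick earliest-ending, then skip overlaps.
Selected (4 activities): [(1, 6), (7, 12), (13, 14), (15, 20)]


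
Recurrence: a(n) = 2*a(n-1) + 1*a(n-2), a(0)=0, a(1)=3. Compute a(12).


Build bottom-up:
...a(10)=7134, a(11)=17223, a(12)=2*17223+1*7134=41580


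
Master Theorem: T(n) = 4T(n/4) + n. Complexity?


a=4, b=4, c=1. log_4(4)=1 = c=1. Case 2: O(n^c log n) = O(n log n)
Complexity: O(n log n)


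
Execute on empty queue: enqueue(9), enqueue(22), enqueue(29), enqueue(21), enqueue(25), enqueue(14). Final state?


enqueue(9) -> [9]
enqueue(22) -> [9, 22]
enqueue(29) -> [9, 22, 29]
enqueue(21) -> [9, 22, 29, 21]
enqueue(25) -> [9, 22, 29, 21, 25]
enqueue(14) -> [9, 22, 29, 21, 25, 14]
Final queue (front to back): [9, 22, 29, 21, 25, 14]


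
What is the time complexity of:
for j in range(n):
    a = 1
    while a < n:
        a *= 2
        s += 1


Per nesting level: O(n) * O(log n) = O(n log n)
Complexity: O(n log n)


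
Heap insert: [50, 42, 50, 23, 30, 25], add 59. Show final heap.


Append 59: [50, 42, 50, 23, 30, 25, 59]
Bubble up: swap idx 6(59) with idx 2(50); swap idx 2(59) with idx 0(50)
Result: [59, 42, 50, 23, 30, 25, 50]


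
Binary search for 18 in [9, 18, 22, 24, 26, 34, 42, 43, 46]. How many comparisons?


Search for 18:
[0,8] mid=4 arr[4]=26
[0,3] mid=1 arr[1]=18
Total: 2 comparisons


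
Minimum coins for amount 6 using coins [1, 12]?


dp[0]=0; dp[i]=1+min(dp[i-c] for c in coins)
...dp[1]=1, dp[2]=2, dp[3]=3, dp[4]=4, dp[5]=5, dp[6]=6
Minimum coins for 6 = 6


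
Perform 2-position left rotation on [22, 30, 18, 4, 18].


Left rotate by 2: [18, 4, 18, 22, 30]


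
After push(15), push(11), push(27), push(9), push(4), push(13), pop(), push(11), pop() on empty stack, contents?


push(15) -> [15]
push(11) -> [15, 11]
push(27) -> [15, 11, 27]
push(9) -> [15, 11, 27, 9]
push(4) -> [15, 11, 27, 9, 4]
push(13) -> [15, 11, 27, 9, 4, 13]
pop() returns 13 -> [15, 11, 27, 9, 4]
push(11) -> [15, 11, 27, 9, 4, 11]
pop() returns 11 -> [15, 11, 27, 9, 4]
Final stack (bottom to top): [15, 11, 27, 9, 4]


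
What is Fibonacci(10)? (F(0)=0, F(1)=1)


F(n)=F(n-1)+F(n-2)
...F(8)=21, F(9)=34, F(10)=55


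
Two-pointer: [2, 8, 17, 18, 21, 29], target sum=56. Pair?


Two pointers: lo=0, hi=5
No pair sums to 56


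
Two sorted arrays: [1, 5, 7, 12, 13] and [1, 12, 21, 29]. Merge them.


Compare heads, take smaller each step.
Merged: [1, 1, 5, 7, 12, 12, 13, 21, 29]


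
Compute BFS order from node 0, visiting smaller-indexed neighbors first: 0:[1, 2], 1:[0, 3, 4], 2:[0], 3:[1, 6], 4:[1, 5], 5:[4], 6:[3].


BFS queue: start with [0]
Visit order: [0, 1, 2, 3, 4, 6, 5]


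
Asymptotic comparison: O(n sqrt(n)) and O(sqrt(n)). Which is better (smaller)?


sublinear grows slower than n^1.5
O(sqrt(n)) is asymptotically smaller; O(n sqrt(n)) grows faster


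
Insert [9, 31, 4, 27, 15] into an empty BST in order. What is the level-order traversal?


Root = 9; build tree by BST insertion.
Level-Order traversal: [9, 4, 31, 27, 15]


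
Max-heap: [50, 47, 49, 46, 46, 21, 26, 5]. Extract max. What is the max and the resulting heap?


Max = 50
Replace root with last, heapify down
Resulting heap: [49, 47, 26, 46, 46, 21, 5]


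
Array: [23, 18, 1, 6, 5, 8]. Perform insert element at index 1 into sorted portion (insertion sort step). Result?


After one pass: [18, 23, 1, 6, 5, 8]


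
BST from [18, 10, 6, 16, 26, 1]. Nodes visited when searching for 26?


BST root = 18
Search for 26: compare at each node
Path: [18, 26]


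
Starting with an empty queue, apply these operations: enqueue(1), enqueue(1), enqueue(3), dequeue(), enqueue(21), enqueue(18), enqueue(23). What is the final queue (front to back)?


enqueue(1) -> [1]
enqueue(1) -> [1, 1]
enqueue(3) -> [1, 1, 3]
dequeue() returns 1 -> [1, 3]
enqueue(21) -> [1, 3, 21]
enqueue(18) -> [1, 3, 21, 18]
enqueue(23) -> [1, 3, 21, 18, 23]
Final queue (front to back): [1, 3, 21, 18, 23]


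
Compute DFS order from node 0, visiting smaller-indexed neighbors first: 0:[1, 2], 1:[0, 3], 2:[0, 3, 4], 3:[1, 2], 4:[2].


DFS stack-based: start with [0]
Visit order: [0, 1, 3, 2, 4]


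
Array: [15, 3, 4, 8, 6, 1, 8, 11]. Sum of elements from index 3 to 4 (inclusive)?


Prefix sums: [0, 15, 18, 22, 30, 36, 37, 45, 56]
Sum[3..4] = prefix[5] - prefix[3] = 36 - 22 = 14


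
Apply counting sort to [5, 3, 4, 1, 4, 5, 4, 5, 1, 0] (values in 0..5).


Count array: [1, 2, 0, 1, 3, 3]
Reconstruct: [0, 1, 1, 3, 4, 4, 4, 5, 5, 5]


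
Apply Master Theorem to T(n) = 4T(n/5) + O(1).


a=4, b=5, c=0. log_5(4)=0.861 > c=0. Case 1: O(n^log_b(a)) = O(n^0.861)
Complexity: O(n^0.861)


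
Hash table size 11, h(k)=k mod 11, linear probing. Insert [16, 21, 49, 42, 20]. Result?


Insertions: 16->slot 5; 21->slot 10; 49->slot 6; 42->slot 9; 20->slot 0
Table: [20, None, None, None, None, 16, 49, None, None, 42, 21]


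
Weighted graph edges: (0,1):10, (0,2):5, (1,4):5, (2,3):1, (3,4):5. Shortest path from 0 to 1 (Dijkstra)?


Dijkstra from 0:
Distances: {0: 0, 1: 10, 2: 5, 3: 6, 4: 11}
Shortest distance to 1 = 10, path = [0, 1]


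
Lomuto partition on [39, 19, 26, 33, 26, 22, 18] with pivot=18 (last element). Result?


Elements <= 18 go left of pivot.
Result: [18, 19, 26, 33, 26, 22, 39], pivot at index 0


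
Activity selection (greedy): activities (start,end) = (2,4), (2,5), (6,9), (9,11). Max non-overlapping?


Greedy: pick earliest-ending, then skip overlaps.
Selected (3 activities): [(2, 4), (6, 9), (9, 11)]


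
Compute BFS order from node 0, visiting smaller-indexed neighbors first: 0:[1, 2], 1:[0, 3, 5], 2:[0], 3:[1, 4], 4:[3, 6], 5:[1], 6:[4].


BFS queue: start with [0]
Visit order: [0, 1, 2, 3, 5, 4, 6]


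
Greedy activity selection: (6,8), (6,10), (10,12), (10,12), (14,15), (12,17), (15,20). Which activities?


Greedy: pick earliest-ending, then skip overlaps.
Selected (4 activities): [(6, 8), (10, 12), (14, 15), (15, 20)]


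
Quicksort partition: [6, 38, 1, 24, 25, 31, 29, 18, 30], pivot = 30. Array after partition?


Elements <= 30 go left of pivot.
Result: [6, 1, 24, 25, 29, 18, 30, 31, 38], pivot at index 6


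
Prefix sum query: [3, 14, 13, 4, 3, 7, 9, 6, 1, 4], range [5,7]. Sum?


Prefix sums: [0, 3, 17, 30, 34, 37, 44, 53, 59, 60, 64]
Sum[5..7] = prefix[8] - prefix[5] = 59 - 37 = 22


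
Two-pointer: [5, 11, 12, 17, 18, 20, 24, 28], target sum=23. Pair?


Two pointers: lo=0, hi=7
Found pair: (5, 18) summing to 23


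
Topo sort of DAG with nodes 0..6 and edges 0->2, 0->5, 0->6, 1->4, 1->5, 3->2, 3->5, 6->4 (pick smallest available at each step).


Kahn's algorithm, process smallest node first
Order: [0, 1, 3, 2, 5, 6, 4]


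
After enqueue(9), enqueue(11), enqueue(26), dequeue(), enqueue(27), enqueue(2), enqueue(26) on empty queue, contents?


enqueue(9) -> [9]
enqueue(11) -> [9, 11]
enqueue(26) -> [9, 11, 26]
dequeue() returns 9 -> [11, 26]
enqueue(27) -> [11, 26, 27]
enqueue(2) -> [11, 26, 27, 2]
enqueue(26) -> [11, 26, 27, 2, 26]
Final queue (front to back): [11, 26, 27, 2, 26]


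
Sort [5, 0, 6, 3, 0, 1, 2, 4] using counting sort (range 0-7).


Count array: [2, 1, 1, 1, 1, 1, 1, 0]
Reconstruct: [0, 0, 1, 2, 3, 4, 5, 6]


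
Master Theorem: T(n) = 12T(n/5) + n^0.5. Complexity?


a=12, b=5, c=0.5. log_5(12)=1.544 > c=0.5. Case 1: O(n^log_b(a)) = O(n^1.544)
Complexity: O(n^1.544)


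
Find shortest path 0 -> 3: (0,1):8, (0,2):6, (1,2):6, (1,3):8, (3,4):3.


Dijkstra from 0:
Distances: {0: 0, 1: 8, 2: 6, 3: 16, 4: 19}
Shortest distance to 3 = 16, path = [0, 1, 3]


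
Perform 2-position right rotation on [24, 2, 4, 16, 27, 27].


Right rotate by 2: [27, 27, 24, 2, 4, 16]


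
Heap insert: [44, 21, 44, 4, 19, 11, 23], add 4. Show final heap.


Append 4: [44, 21, 44, 4, 19, 11, 23, 4]
Bubble up: no swaps needed
Result: [44, 21, 44, 4, 19, 11, 23, 4]


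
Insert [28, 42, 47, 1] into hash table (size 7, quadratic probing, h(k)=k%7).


Insertions: 28->slot 0; 42->slot 1; 47->slot 5; 1->slot 2
Table: [28, 42, 1, None, None, 47, None]


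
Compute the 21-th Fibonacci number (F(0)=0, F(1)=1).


F(n)=F(n-1)+F(n-2)
...F(19)=4181, F(20)=6765, F(21)=10946


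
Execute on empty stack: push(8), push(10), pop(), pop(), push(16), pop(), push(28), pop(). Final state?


push(8) -> [8]
push(10) -> [8, 10]
pop() returns 10 -> [8]
pop() returns 8 -> []
push(16) -> [16]
pop() returns 16 -> []
push(28) -> [28]
pop() returns 28 -> []
Final stack (bottom to top): []


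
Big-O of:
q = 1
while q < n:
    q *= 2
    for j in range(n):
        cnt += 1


Per nesting level: O(log n) * O(n) = O(n log n)
Complexity: O(n log n)


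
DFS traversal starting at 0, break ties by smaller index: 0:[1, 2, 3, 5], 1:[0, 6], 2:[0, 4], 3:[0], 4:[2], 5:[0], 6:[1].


DFS stack-based: start with [0]
Visit order: [0, 1, 6, 2, 4, 3, 5]


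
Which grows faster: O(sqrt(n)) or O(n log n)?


sublinear grows slower than linearithmic
O(sqrt(n)) is asymptotically smaller; O(n log n) grows faster


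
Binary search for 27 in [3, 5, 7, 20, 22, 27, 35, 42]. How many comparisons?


Search for 27:
[0,7] mid=3 arr[3]=20
[4,7] mid=5 arr[5]=27
Total: 2 comparisons


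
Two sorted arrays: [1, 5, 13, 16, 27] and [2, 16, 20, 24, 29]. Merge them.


Compare heads, take smaller each step.
Merged: [1, 2, 5, 13, 16, 16, 20, 24, 27, 29]


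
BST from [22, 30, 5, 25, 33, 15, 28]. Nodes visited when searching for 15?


BST root = 22
Search for 15: compare at each node
Path: [22, 5, 15]


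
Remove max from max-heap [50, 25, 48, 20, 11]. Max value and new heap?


Max = 50
Replace root with last, heapify down
Resulting heap: [48, 25, 11, 20]


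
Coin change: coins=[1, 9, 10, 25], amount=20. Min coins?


dp[0]=0; dp[i]=1+min(dp[i-c] for c in coins)
...dp[15]=6, dp[16]=7, dp[17]=8, dp[18]=2, dp[19]=2, dp[20]=2
Minimum coins for 20 = 2


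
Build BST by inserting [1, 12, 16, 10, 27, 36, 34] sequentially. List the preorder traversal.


Root = 1; build tree by BST insertion.
Preorder traversal: [1, 12, 10, 16, 27, 36, 34]


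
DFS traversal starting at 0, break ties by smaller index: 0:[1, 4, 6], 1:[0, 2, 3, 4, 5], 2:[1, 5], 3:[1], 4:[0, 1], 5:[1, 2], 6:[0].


DFS stack-based: start with [0]
Visit order: [0, 1, 2, 5, 3, 4, 6]


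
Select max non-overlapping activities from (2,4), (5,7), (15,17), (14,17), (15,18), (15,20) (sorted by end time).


Greedy: pick earliest-ending, then skip overlaps.
Selected (3 activities): [(2, 4), (5, 7), (15, 17)]


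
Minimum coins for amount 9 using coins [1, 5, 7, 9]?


dp[0]=0; dp[i]=1+min(dp[i-c] for c in coins)
...dp[4]=4, dp[5]=1, dp[6]=2, dp[7]=1, dp[8]=2, dp[9]=1
Minimum coins for 9 = 1


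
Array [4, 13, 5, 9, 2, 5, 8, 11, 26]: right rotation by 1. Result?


Right rotate by 1: [26, 4, 13, 5, 9, 2, 5, 8, 11]


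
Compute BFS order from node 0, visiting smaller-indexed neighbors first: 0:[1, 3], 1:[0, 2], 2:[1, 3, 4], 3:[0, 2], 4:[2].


BFS queue: start with [0]
Visit order: [0, 1, 3, 2, 4]


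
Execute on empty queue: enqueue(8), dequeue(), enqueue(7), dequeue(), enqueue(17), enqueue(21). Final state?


enqueue(8) -> [8]
dequeue() returns 8 -> []
enqueue(7) -> [7]
dequeue() returns 7 -> []
enqueue(17) -> [17]
enqueue(21) -> [17, 21]
Final queue (front to back): [17, 21]


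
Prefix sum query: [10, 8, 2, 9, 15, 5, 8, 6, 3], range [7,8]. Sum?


Prefix sums: [0, 10, 18, 20, 29, 44, 49, 57, 63, 66]
Sum[7..8] = prefix[9] - prefix[7] = 66 - 57 = 9


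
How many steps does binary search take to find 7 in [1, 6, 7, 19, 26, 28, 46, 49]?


Search for 7:
[0,7] mid=3 arr[3]=19
[0,2] mid=1 arr[1]=6
[2,2] mid=2 arr[2]=7
Total: 3 comparisons


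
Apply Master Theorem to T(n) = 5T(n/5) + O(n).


a=5, b=5, c=1. log_5(5)=1 = c=1. Case 2: O(n^c log n) = O(n log n)
Complexity: O(n log n)


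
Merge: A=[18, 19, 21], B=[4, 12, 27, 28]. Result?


Compare heads, take smaller each step.
Merged: [4, 12, 18, 19, 21, 27, 28]


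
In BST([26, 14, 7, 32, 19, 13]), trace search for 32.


BST root = 26
Search for 32: compare at each node
Path: [26, 32]


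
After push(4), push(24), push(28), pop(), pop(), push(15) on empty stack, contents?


push(4) -> [4]
push(24) -> [4, 24]
push(28) -> [4, 24, 28]
pop() returns 28 -> [4, 24]
pop() returns 24 -> [4]
push(15) -> [4, 15]
Final stack (bottom to top): [4, 15]
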